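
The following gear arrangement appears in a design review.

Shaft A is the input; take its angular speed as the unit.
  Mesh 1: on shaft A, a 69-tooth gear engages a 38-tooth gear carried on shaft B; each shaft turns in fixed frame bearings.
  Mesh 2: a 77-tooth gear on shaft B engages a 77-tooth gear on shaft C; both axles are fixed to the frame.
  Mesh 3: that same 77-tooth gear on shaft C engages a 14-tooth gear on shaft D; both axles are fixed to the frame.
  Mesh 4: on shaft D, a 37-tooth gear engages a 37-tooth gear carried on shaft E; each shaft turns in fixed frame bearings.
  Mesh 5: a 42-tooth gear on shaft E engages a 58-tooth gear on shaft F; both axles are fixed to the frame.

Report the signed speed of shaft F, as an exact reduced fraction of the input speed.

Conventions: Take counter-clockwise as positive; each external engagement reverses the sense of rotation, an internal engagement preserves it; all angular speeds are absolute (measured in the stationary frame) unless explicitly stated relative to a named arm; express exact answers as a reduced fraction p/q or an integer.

-15939/2204

5-mesh fixed-axis compound train (all bearings frame-fixed)
mesh 1 [69T→38T]: |ω|/ω_in = 1×69/38 = 69/38, sense flips to −
mesh 2 [77T→77T]: |ω|/ω_in = (69/38)×77/77 = 69/38, sense flips to +
mesh 3 [77T→14T]: |ω|/ω_in = (69/38)×77/14 = 759/76, sense flips to −
mesh 4 [37T→37T]: |ω|/ω_in = (759/76)×37/37 = 759/76, sense flips to +
mesh 5 [42T→58T]: |ω|/ω_in = (759/76)×42/58 = 15939/2204, sense flips to −
signed output speed (× input speed) = -15939/2204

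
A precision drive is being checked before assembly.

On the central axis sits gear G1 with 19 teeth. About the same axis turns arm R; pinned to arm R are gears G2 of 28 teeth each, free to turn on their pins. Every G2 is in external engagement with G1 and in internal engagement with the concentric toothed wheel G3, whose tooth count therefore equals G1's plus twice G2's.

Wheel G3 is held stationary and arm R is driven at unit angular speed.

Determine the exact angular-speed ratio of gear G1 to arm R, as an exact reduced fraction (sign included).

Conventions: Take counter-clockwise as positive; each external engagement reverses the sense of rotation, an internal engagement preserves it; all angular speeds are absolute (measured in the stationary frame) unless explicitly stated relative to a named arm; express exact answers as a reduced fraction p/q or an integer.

94/19

recognized (axles ride arm R): planetary set, 19/28/75 teeth
ring teeth: 19 + 2·28 = 75
19(ω_sun−ω_arm) = −75(ω_ring−ω_arm),  ω_ring = 0, ω_arm = 1
ω_sun = 1 − (75/19)(0−1) = 94/19
ω_out/ω_in = 94/19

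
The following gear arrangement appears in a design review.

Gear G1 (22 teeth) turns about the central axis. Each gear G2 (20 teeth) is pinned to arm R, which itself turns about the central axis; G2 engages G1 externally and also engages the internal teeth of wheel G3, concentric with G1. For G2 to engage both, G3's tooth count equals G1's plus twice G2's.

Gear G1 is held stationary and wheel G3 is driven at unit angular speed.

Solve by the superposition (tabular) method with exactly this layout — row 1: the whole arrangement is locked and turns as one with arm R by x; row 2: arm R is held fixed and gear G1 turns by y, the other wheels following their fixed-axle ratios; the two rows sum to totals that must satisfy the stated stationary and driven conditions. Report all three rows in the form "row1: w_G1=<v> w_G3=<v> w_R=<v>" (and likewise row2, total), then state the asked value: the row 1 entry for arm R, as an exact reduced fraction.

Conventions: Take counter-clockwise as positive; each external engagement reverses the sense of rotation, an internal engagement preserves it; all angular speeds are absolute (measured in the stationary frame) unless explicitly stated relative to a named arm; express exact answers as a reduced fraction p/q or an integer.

recognized (axles ride arm R): planetary set, 22/20/62 teeth
superposition row 1 [locked train]: every member turns x
row 2: sun turns y, ring = −(22/62)·y, arm 0
boundary: total ω_sun = x + y = 0 and total ω_ring = x − (22/62)·y = 1  ⇒  y = -31/42, x = 31/42
row 2 ring = −(22/62)·(-31/42) = 11/42
totals (row 1 + row 2): sun 31/42 + (-31/42) = 0, ring 31/42 + 11/42 = 1, arm 31/42 + 0 = 31/42
asked cell (row1, arm) = 31/42

row1: w_G1=31/42 w_G3=31/42 w_R=31/42
row2: w_G1=-31/42 w_G3=11/42 w_R=0
total: w_G1=0 w_G3=1 w_R=31/42
asked value: 31/42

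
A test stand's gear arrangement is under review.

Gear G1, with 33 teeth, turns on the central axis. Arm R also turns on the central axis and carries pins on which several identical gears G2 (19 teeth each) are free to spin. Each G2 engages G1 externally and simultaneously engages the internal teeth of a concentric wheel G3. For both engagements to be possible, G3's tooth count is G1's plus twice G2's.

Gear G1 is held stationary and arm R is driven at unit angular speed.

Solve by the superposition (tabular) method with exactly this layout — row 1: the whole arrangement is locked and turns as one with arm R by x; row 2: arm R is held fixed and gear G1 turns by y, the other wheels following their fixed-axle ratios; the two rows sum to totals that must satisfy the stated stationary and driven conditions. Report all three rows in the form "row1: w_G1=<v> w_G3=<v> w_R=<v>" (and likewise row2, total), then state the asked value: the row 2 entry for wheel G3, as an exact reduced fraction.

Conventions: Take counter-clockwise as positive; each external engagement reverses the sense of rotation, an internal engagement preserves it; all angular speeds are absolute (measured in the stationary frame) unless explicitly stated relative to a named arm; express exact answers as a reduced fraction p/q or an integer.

class = planetary set [G3 = 33+2·19 = 71; Willis about the carrier]
row 1: whole set turns with the arm by x
row 2 — arm fixed, fixed-axis ratios: sun y, ring −(33/71)·y, arm 0
boundary: total ω_sun = x + y = 0 and total ω_arm = x = 1  ⇒  y = -1, x = 1
row 2 ring = −(33/71)·(-1) = 33/71
totals (row 1 + row 2): sun 1 + (-1) = 0, ring 1 + 33/71 = 104/71, arm 1 + 0 = 1
asked cell (row2, ring) = 33/71

row1: w_G1=1 w_G3=1 w_R=1
row2: w_G1=-1 w_G3=33/71 w_R=0
total: w_G1=0 w_G3=104/71 w_R=1
asked value: 33/71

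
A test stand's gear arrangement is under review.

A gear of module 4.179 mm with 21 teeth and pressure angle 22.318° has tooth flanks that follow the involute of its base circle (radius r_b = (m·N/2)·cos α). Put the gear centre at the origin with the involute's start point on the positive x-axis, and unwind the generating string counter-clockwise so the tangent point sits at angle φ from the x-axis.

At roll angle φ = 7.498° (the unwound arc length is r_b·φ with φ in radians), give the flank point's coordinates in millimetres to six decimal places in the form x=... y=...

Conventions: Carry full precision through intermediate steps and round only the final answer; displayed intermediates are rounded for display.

x=40.938606 y=0.030273

single-mesh involute tooth geometry (21T wheel at module 4.179)
pitch radius r_p = m·N/2 = 4.179·21/2 = 43.879500
base radius r_b = r_p·cos α = 43.879500·cos 22.318° = 40.592507
roll angle φ = 7.498° = 0.13086479 rad
x = r_b·(cos φ + φ·sin φ) = 40.938606
y = r_b·(sin φ − φ·cos φ) = 0.030273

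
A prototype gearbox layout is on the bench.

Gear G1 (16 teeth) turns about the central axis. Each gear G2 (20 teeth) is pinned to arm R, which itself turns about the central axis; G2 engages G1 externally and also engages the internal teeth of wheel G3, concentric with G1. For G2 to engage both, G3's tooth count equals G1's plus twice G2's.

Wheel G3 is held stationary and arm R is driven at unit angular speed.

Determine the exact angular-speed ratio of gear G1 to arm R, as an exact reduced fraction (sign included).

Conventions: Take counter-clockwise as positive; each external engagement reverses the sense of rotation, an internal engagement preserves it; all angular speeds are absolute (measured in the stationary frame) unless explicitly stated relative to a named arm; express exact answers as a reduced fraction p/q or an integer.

planetary set (16T centre, 20T on arm, 56T internal) — Willis relation
ring teeth: 16 + 2·20 = 56
16(ω_sun−ω_arm) = −56(ω_ring−ω_arm),  ω_ring = 0, ω_arm = 1
ω_sun = 1 − (56/16)(0−1) = 9/2
ω_out/ω_in = 9/2

9/2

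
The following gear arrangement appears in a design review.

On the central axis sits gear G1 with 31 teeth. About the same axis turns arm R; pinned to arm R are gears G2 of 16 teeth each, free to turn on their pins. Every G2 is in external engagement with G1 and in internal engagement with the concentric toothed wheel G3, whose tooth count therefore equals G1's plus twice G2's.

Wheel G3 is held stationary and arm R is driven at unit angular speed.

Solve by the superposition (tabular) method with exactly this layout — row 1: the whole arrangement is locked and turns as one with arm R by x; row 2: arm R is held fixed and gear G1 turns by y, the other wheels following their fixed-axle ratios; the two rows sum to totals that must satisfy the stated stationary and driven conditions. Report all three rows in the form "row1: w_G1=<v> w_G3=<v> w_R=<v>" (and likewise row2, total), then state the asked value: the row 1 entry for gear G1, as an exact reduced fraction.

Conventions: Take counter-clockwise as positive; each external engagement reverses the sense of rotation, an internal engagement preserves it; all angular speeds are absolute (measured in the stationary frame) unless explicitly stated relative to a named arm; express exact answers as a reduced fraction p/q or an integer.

row1: w_G1=1 w_G3=1 w_R=1
row2: w_G1=63/31 w_G3=-1 w_R=0
total: w_G1=94/31 w_G3=0 w_R=1
asked value: 1

topology: planetary set — G1 31T / G2 16T / G3 63T, arm = carrier (Willis)
row 1 — lock + rotate with arm: ω_sun = ω_ring = ω_arm = x
row 2 — arm fixed, fixed-axis ratios: sun y, ring −(31/63)·y, arm 0
boundary: total ω_ring = x − (31/63)·y = 0 and total ω_arm = x = 1  ⇒  y = 63/31, x = 1
row 2 ring = −(31/63)·63/31 = -1
totals (row 1 + row 2): sun 1 + 63/31 = 94/31, ring 1 + (-1) = 0, arm 1 + 0 = 1
asked cell (row1, sun) = 1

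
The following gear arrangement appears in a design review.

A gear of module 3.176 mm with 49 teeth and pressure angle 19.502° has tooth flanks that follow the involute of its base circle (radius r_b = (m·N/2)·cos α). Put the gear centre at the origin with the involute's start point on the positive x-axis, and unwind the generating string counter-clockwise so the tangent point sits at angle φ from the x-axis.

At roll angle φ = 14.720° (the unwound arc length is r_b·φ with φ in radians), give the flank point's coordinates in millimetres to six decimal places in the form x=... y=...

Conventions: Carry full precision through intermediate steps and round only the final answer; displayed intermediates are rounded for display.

topology: single-mesh involute geometry — m = 3.176, N = 49
pitch radius r_p = m·N/2 = 3.176·49/2 = 77.812000
base radius r_b = r_p·cos α = 77.812000·cos 19.502° = 73.347913
roll angle φ = 14.720° = 0.25691247 rad
x = r_b·(cos φ + φ·sin φ) = 75.728745
y = r_b·(sin φ − φ·cos φ) = 0.411863

x=75.728745 y=0.411863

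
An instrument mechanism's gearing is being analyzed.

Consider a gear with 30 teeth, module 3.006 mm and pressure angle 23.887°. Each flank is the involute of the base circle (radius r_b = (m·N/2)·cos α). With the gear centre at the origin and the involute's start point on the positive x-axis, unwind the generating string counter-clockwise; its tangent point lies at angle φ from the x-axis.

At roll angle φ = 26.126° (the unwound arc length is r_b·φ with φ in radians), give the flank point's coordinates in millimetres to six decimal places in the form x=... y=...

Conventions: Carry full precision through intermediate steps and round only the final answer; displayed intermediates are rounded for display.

x=45.293712 y=1.276037

single-mesh involute tooth geometry (30T wheel at module 3.006)
pitch radius r_p = m·N/2 = 3.006·30/2 = 45.090000
base radius r_b = r_p·cos α = 45.090000·cos 23.887° = 41.227855
roll angle φ = 26.126° = 0.45598472 rad
x = r_b·(cos φ + φ·sin φ) = 45.293712
y = r_b·(sin φ − φ·cos φ) = 1.276037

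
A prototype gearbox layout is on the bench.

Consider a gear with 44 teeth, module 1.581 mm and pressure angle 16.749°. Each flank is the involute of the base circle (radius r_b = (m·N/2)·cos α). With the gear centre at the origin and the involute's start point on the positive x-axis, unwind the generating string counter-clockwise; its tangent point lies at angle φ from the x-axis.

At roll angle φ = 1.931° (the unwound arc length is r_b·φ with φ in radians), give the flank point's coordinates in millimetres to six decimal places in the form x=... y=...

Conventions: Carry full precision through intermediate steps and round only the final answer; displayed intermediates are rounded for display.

x=33.325332 y=0.000425

topology: single-mesh involute geometry — m = 1.581, N = 44
pitch radius r_p = m·N/2 = 1.581·44/2 = 34.782000
base radius r_b = r_p·cos α = 34.782000·cos 16.749° = 33.306422
roll angle φ = 1.931° = 0.03370231 rad
x = r_b·(cos φ + φ·sin φ) = 33.325332
y = r_b·(sin φ − φ·cos φ) = 0.000425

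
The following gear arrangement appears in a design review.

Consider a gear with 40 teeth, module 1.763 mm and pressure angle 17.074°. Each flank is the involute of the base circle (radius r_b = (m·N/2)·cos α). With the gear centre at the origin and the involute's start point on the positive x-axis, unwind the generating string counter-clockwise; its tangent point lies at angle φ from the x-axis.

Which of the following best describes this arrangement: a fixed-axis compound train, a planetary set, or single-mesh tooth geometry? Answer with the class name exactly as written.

single-mesh tooth geometry

class = single-mesh tooth geometry [base-circle involute, m = 1.763, 40T]
classification: single-mesh tooth geometry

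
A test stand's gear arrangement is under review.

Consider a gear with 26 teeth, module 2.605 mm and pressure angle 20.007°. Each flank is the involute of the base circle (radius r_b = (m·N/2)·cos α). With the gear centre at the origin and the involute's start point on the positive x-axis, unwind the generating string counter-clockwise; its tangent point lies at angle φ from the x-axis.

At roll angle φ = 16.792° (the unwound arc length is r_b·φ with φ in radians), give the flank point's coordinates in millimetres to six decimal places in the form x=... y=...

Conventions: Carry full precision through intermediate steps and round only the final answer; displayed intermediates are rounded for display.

x=33.158687 y=0.264729

recognized (one wheel, involute flank): single-mesh tooth geometry, m = 2.605, N = 26
pitch radius r_p = m·N/2 = 2.605·26/2 = 33.865000
base radius r_b = r_p·cos α = 33.865000·cos 20.007° = 31.821275
roll angle φ = 16.792° = 0.29307569 rad
x = r_b·(cos φ + φ·sin φ) = 33.158687
y = r_b·(sin φ − φ·cos φ) = 0.264729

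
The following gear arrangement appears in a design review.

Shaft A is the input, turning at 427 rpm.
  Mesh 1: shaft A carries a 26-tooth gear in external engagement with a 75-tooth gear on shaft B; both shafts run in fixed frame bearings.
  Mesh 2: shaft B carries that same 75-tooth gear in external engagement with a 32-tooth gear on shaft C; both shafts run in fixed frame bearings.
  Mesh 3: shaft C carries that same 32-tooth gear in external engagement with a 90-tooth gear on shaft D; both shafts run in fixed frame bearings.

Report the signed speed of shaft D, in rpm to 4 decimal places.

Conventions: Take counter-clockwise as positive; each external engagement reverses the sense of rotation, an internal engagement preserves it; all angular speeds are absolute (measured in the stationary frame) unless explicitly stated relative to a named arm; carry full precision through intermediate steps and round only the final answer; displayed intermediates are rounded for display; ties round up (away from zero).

topology: fixed-axis compound train — 3 meshes, A→D
mesh 1 [26T→75T]: ω = 427.0000×26/75 = 148.0267 rpm, sense flips to −
mesh 2 [75T→32T]: ω = 148.0267×75/32 = 346.9375 rpm, sense flips to +
mesh 3 [32T→90T]: ω = 346.9375×32/90 = 123.3556 rpm, sense flips to −
signed output speed = -123.3556 rpm

-123.3556 rpm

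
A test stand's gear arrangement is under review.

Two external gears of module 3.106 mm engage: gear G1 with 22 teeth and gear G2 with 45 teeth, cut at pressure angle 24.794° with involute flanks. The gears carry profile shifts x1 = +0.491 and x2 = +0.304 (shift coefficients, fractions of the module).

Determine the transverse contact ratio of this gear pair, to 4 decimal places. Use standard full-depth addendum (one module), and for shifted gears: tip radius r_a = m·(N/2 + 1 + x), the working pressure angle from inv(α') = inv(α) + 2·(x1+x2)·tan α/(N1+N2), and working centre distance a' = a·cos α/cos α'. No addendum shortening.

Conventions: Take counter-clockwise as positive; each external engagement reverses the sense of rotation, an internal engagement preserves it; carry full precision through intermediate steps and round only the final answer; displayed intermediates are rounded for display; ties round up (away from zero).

1.3878

class = single-mesh tooth geometry [involute pair 22T × 45T, m = 3.106]
base radii: r_b1 = 31.016626, r_b2 = 63.443098
tip radii: r_a1 = 38.797046, r_a2 = 73.935224
inv(α') = inv(24.794°) + 2·(+0.491+0.304)·tan α/(22+45) = 0.04016327  ⇒  α' = 27.40697°
a' = a·cos α / cos α' = 104.0510·cos 24.794°/cos 27.40697° = 106.402398
action lengths: √(r_a1²−r_b1²) = 23.306216, √(r_a2²−r_b2²) = 37.965650
base pitch p_b = π·m·cos α = 8.858328
CR = (23.306216 + 37.965650 − 106.402398·sin 27.40697°)/8.858328 = 1.387847
contact ratio ≈ 1.3878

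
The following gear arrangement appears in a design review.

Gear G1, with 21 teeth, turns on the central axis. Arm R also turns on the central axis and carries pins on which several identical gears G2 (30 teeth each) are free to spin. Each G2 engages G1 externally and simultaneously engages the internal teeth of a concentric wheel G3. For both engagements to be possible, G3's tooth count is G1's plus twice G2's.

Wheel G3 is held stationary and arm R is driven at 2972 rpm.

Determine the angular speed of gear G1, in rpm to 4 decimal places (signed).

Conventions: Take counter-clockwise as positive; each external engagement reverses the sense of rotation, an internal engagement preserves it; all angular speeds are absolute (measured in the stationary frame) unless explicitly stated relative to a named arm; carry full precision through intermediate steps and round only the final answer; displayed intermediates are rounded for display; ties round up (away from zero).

+14435.4286 rpm

topology: planetary set — G1 21T / G2 30T / G3 81T, arm = carrier (Willis)
normalise by the input: solve with ω_arm = 1, then scale by 2972 rpm
ring teeth: 21 + 2·30 = 81
21(ω_sun−ω_arm) = −81(ω_ring−ω_arm),  ω_ring = 0, ω_arm = 1
ω_sun = 1 − (81/21)(0−1) = 34/7
scale: ω_sun = 34/7 × 2972 rpm = +14435.4286 rpm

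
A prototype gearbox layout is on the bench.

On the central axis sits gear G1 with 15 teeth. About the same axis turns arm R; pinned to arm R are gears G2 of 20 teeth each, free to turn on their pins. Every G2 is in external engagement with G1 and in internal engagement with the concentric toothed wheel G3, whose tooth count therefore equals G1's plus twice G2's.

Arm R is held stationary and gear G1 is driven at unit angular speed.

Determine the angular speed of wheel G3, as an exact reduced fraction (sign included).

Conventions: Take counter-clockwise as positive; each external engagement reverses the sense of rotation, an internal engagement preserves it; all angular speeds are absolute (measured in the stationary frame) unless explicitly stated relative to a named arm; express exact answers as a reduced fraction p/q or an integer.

planetary set (15T centre, 20T on arm, 55T internal) — Willis relation
ring teeth: 15 + 2·20 = 55
15(ω_sun−ω_arm) = −55(ω_ring−ω_arm),  ω_arm = 0, ω_sun = 1
ω_ring = 0 − (15/55)(1−0) = -3/11
exact speed ratio = -3/11

-3/11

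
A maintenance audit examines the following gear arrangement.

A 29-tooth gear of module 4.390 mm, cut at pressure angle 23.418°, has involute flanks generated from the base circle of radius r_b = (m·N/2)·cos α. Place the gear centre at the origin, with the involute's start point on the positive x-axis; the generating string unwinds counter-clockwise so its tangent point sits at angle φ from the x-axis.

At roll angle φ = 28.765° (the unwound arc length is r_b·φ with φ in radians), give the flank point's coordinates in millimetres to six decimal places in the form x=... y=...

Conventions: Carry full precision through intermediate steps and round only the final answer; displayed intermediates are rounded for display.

topology: single-mesh involute geometry — m = 4.390, N = 29
pitch radius r_p = m·N/2 = 4.390·29/2 = 63.655000
base radius r_b = r_p·cos α = 63.655000·cos 23.418° = 58.411726
roll angle φ = 28.765° = 0.50204396 rad
x = r_b·(cos φ + φ·sin φ) = 65.315614
y = r_b·(sin φ − φ·cos φ) = 2.402249

x=65.315614 y=2.402249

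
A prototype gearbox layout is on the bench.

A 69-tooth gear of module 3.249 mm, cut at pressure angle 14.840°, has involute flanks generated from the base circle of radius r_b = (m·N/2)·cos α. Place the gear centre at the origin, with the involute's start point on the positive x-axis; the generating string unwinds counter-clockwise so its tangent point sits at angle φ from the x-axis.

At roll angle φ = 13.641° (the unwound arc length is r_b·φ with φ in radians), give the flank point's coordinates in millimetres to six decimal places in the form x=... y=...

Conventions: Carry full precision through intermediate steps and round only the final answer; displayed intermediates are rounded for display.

recognized (one wheel, involute flank): single-mesh tooth geometry, m = 3.249, N = 69
pitch radius r_p = m·N/2 = 3.249·69/2 = 112.090500
base radius r_b = r_p·cos α = 112.090500·cos 14.840° = 108.351701
roll angle φ = 13.641° = 0.23808036 rad
x = r_b·(cos φ + φ·sin φ) = 111.379132
y = r_b·(sin φ − φ·cos φ) = 0.484643

x=111.379132 y=0.484643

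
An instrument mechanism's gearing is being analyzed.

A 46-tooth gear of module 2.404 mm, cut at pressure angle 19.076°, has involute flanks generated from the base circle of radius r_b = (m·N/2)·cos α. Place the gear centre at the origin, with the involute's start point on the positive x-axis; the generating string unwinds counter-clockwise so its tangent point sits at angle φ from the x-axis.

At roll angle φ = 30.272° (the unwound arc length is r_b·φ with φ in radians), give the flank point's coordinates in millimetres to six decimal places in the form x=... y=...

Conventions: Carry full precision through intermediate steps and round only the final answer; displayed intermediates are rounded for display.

x=59.048105 y=2.498019

single-mesh involute tooth geometry (46T wheel at module 2.404)
pitch radius r_p = m·N/2 = 2.404·46/2 = 55.292000
base radius r_b = r_p·cos α = 55.292000·cos 19.076° = 52.255689
roll angle φ = 30.272° = 0.52834607 rad
x = r_b·(cos φ + φ·sin φ) = 59.048105
y = r_b·(sin φ − φ·cos φ) = 2.498019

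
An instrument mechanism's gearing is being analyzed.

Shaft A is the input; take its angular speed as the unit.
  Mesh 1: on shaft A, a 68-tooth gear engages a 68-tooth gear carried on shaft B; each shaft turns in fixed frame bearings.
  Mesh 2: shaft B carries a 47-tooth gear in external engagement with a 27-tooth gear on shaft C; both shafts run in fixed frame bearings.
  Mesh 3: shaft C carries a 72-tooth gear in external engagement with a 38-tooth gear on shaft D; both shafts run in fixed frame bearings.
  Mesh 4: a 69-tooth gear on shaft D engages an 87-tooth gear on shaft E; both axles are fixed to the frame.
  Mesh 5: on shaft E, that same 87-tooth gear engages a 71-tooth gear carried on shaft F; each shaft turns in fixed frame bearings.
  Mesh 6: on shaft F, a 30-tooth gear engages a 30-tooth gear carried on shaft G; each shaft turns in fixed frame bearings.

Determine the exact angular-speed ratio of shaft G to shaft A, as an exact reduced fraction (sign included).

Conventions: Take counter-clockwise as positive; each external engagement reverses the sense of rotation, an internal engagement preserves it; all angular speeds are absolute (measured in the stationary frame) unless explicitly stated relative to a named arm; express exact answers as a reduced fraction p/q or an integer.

class = fixed-axis compound train [6 meshes; 6 ratios multiply, 6 sense flips]
mesh 1 [68T→68T]: running ratio 1, sense −
mesh 2 [47T→27T]: running ratio 47/27, sense +
mesh 3 [72T→38T]: running ratio 188/57, sense −
mesh 4 [69T→87T]: running ratio 4324/1653, sense +
mesh 5 [87T→71T]: running ratio 4324/1349, sense −
mesh 6 [30T→30T]: running ratio 4324/1349, sense +
ω_out/ω_in = 4324/1349

4324/1349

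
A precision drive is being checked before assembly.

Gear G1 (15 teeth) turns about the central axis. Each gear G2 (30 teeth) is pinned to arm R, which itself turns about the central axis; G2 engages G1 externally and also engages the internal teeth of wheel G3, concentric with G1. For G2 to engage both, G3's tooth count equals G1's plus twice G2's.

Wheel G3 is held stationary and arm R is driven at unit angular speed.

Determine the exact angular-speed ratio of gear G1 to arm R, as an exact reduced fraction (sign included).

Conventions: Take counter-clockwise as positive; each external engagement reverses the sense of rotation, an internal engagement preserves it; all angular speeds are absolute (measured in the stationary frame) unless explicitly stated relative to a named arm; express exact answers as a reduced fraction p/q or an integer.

6

recognized (axles ride arm R): planetary set, 15/30/75 teeth
ring teeth: 15 + 2·30 = 75
15(ω_sun−ω_arm) = −75(ω_ring−ω_arm),  ω_ring = 0, ω_arm = 1
ω_sun = 1 − (75/15)(0−1) = 6
ω_out/ω_in = 6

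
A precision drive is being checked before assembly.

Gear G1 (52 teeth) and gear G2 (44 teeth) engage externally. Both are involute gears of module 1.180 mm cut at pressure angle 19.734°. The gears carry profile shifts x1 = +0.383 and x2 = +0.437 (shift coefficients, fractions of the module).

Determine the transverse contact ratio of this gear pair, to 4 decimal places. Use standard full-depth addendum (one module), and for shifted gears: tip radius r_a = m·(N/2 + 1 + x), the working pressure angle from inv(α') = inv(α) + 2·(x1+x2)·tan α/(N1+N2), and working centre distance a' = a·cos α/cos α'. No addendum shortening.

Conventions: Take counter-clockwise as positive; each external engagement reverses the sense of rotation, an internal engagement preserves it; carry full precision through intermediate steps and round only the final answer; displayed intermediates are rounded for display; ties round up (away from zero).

class = single-mesh tooth geometry [involute pair 52T × 44T, m = 1.180]
base radii: r_b1 = 28.878174, r_b2 = 24.435378
tip radii: r_a1 = 32.311940, r_a2 = 27.655660
inv(α') = inv(19.734°) + 2·(+0.383+0.437)·tan α/(52+44) = 0.02042635  ⇒  α' = 22.12992°
a' = a·cos α / cos α' = 56.6400·cos 19.734°/cos 22.12992° = 57.553392
action lengths: √(r_a1²−r_b1²) = 14.495259, √(r_a2²−r_b2²) = 12.951750
base pitch p_b = π·m·cos α = 3.489364
CR = (14.495259 + 12.951750 − 57.553392·sin 22.12992°)/3.489364 = 1.652503
contact ratio ≈ 1.6525

1.6525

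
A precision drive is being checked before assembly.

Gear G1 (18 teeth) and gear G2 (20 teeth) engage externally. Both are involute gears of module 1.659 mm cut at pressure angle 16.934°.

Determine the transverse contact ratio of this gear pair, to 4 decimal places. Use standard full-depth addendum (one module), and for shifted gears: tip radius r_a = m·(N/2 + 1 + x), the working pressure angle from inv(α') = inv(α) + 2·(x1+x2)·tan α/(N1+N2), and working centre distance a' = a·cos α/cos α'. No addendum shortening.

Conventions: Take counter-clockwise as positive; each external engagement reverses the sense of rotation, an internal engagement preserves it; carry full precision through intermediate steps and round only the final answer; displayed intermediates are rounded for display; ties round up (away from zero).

1.6578

class = single-mesh tooth geometry [involute pair 18T × 20T, m = 1.659]
base radii: r_b1 = 14.283605, r_b2 = 15.870673
tip radii: r_a1 = 16.590000, r_a2 = 18.249000
no profile shift: α' = α, a' = a
action lengths: √(r_a1²−r_b1²) = 8.438407, √(r_a2²−r_b2²) = 9.008205
base pitch p_b = π·m·cos α = 4.985919
CR = (8.438407 + 9.008205 − 31.521000·sin 16.93400°)/4.985919 = 1.657767
contact ratio ≈ 1.6578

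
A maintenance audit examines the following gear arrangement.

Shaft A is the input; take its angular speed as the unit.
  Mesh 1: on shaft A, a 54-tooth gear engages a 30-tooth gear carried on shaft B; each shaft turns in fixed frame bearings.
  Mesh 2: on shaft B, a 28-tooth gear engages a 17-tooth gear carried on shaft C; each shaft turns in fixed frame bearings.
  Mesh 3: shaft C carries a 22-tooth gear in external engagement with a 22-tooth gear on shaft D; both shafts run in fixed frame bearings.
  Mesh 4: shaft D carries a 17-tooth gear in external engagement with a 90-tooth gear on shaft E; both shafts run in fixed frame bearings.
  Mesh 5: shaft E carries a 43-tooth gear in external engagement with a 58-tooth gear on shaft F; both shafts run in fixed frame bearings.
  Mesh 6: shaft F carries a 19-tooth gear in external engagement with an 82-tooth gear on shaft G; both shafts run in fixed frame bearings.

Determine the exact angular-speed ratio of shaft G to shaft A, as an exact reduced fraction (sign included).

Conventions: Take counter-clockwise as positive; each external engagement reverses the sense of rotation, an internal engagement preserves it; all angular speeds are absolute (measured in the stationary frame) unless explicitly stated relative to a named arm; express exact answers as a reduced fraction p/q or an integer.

class = fixed-axis compound train [6 meshes; 6 ratios multiply, 6 sense flips]
mesh 1 [54T→30T]: running ratio 9/5, sense −
mesh 2 [28T→17T]: running ratio 252/85, sense +
mesh 3 [22T→22T]: running ratio 252/85, sense −
mesh 4 [17T→90T]: running ratio 14/25, sense +
mesh 5 [43T→58T]: running ratio 301/725, sense −
mesh 6 [19T→82T]: running ratio 5719/59450, sense +
ω_out/ω_in = 5719/59450

5719/59450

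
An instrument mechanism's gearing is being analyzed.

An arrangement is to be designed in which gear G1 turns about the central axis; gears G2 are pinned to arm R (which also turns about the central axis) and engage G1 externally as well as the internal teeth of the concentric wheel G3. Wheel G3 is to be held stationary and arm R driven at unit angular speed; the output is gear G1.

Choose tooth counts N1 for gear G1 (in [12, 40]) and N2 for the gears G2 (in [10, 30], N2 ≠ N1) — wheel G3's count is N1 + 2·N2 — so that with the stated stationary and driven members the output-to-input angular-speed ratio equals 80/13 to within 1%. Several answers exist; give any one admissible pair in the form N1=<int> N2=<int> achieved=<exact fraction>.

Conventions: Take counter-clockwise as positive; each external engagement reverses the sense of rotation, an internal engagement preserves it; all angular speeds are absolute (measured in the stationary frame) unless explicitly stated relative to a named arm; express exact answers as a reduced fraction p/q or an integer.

N1=13 N2=27 achieved=80/13

planetary set to be sized for 80/13 (Willis relation)
Willis with ω_ring = 0: ω_sun/ω_arm = (N1+N3)/N1; set equal to 80/13  ⇒  N3/N1 = 80/13 − 1 = 67/13
N3 = N1 + 2·N2  ⇒  N2/N1 = (N3/N1 − 1)/2 = (67/13 − 1)/2 = 27/13
smallest multiple with N1 ≥ 12 and N2 ≥ 10: k = 1  ⇒  N1 = 1·13 = 13, N2 = 1·27 = 27 (N1 ≤ 40, N2 ≤ 30, N2 ≠ N1 ✓), N3 = 13 + 2·27 = 67
check: (N1+N3)/N1 with N1 = 13, N3 = 67 gives 80/13; |achieved − target| = 0 ≤ 4/65 ✓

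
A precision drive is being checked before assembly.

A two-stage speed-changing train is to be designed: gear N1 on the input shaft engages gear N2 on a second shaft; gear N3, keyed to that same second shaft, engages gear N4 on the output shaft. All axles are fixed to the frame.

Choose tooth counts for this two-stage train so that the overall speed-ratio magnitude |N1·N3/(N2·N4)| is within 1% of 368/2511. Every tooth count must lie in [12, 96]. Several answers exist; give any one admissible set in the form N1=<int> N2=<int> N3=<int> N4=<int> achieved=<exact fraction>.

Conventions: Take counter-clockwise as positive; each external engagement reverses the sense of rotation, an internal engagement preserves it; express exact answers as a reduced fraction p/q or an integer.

N1=16 N2=27 N3=23 N4=93 achieved=368/2511

topology: fixed-axis compound train — 2 stages, target 368/2511
target = 368/2511 in lowest terms: an exact hit needs N1·N3 = k·368 and N2·N4 = k·2511 for one integer k, every count in [12, 96]; additionally prefer no 1:1 stage (N1 ≠ N2, N3 ≠ N4)
k = 1: N1·N3 = 368 = 16·23, N2·N4 = 2511 = 27·93
achieved = 16·23/(27·93) = 368/2511; |achieved − target| = 0 ≤ 92/62775 ✓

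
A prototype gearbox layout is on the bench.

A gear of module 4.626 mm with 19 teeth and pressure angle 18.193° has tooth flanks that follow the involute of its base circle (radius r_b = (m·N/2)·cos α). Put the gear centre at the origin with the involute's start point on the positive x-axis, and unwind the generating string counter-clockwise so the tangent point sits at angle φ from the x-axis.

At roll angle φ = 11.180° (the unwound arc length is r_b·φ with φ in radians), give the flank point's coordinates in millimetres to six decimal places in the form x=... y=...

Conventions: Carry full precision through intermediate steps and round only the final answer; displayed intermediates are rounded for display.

x=42.537363 y=0.103000

recognized (one wheel, involute flank): single-mesh tooth geometry, m = 4.626, N = 19
pitch radius r_p = m·N/2 = 4.626·19/2 = 43.947000
base radius r_b = r_p·cos α = 43.947000·cos 18.193° = 41.750098
roll angle φ = 11.180° = 0.19512781 rad
x = r_b·(cos φ + φ·sin φ) = 42.537363
y = r_b·(sin φ − φ·cos φ) = 0.103000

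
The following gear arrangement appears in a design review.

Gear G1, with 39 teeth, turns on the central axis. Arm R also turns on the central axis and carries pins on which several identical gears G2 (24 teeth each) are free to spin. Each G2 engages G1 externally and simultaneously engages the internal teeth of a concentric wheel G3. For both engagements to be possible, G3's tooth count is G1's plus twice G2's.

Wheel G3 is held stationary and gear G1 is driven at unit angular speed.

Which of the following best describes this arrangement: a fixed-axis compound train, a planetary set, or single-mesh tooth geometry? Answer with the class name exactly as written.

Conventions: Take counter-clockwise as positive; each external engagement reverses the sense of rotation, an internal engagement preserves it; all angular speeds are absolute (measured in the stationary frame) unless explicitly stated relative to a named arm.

planetary set

recognized (axles ride arm R): planetary set, 39/24/87 teeth
classification: planetary set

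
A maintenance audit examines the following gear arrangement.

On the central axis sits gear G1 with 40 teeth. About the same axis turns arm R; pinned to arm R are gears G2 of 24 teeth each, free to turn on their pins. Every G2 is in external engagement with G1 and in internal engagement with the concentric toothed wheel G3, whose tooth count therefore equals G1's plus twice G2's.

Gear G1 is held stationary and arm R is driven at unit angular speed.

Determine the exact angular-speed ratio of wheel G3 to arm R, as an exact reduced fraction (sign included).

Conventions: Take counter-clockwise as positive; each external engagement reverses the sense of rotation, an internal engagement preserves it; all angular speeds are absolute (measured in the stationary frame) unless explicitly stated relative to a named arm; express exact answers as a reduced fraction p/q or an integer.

16/11

planetary set (40T centre, 24T on arm, 88T internal) — Willis relation
ring teeth: 40 + 2·24 = 88
40(ω_sun−ω_arm) = −88(ω_ring−ω_arm),  ω_sun = 0, ω_arm = 1
ω_ring = 1 − (40/88)(0−1) = 16/11
ω_out/ω_in = 16/11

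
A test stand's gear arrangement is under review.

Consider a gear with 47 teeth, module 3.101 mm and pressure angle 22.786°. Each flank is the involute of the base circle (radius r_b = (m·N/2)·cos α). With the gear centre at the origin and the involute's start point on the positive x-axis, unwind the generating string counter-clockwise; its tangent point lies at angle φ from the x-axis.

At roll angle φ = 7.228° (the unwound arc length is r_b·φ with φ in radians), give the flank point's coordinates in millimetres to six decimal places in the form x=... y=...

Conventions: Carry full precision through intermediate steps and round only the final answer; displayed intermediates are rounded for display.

topology: single-mesh involute geometry — m = 3.101, N = 47
pitch radius r_p = m·N/2 = 3.101·47/2 = 72.873500
base radius r_b = r_p·cos α = 72.873500·cos 22.786° = 67.186293
roll angle φ = 7.228° = 0.12615240 rad
x = r_b·(cos φ + φ·sin φ) = 67.718783
y = r_b·(sin φ − φ·cos φ) = 0.044891

x=67.718783 y=0.044891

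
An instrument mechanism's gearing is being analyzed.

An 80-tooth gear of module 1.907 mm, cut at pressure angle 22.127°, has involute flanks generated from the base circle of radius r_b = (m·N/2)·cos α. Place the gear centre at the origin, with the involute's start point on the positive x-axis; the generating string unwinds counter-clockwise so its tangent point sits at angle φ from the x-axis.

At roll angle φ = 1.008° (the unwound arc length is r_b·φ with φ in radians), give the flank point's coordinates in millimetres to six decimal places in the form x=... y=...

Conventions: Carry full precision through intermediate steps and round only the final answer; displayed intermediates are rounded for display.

x=70.673007 y=0.000128

single-mesh involute tooth geometry (80T wheel at module 1.907)
pitch radius r_p = m·N/2 = 1.907·80/2 = 76.280000
base radius r_b = r_p·cos α = 76.280000·cos 22.127° = 70.662072
roll angle φ = 1.008° = 0.01759292 rad
x = r_b·(cos φ + φ·sin φ) = 70.673007
y = r_b·(sin φ − φ·cos φ) = 0.000128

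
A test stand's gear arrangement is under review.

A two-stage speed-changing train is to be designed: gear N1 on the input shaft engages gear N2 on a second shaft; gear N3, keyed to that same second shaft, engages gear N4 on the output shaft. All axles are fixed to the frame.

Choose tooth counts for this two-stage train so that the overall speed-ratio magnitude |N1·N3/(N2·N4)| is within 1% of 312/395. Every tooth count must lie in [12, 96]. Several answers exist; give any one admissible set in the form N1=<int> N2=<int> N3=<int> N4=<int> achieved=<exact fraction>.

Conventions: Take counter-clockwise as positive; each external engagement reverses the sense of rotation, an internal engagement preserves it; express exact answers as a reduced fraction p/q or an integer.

design class (target 312/395): fixed-axis compound train
target = 312/395 in lowest terms: an exact hit needs N1·N3 = k·312 and N2·N4 = k·395 for one integer k, every count in [12, 96]; additionally prefer no 1:1 stage (N1 ≠ N2, N3 ≠ N4)
k = 1…2: no 1:1-free in-range split of k·312 and k·395 into factor pairs; take k = 3
k = 3: N1·N3 = 936 = 12·78, N2·N4 = 1185 = 15·79
achieved = 12·78/(15·79) = 312/395; |achieved − target| = 0 ≤ 78/9875 ✓

N1=12 N2=15 N3=78 N4=79 achieved=312/395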